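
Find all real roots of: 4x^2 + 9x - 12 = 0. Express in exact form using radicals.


Using the quadratic formula: x = (-b ± sqrt(b^2 - 4ac)) / (2a)
Here a = 4, b = 9, c = -12
Discriminant = b^2 - 4ac = 9^2 - 4(4)(-12) = 81 + 192 = 273
Since discriminant = 273 > 0, there are two real roots.
x = (-9 ± sqrt(273)) / 8
Numerically: x ≈ 0.9403 or x ≈ -3.1903

x = (-9 + sqrt(273)) / 8 or x = (-9 - sqrt(273)) / 8


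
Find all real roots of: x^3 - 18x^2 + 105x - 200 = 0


Let p(x) = x^3 - 18x^2 + 105x - 200. By the rational root theorem (leading coefficient 1), any rational root is an integer divisor of 200: try ±1, ±2, ... in turn.
Test x = 1: value = -112 ≠ 0.
Test x = -1: value = -324 ≠ 0.
Test x = 2: value = -54 ≠ 0.
Test x = -2: value = -490 ≠ 0.
Test x = 4: value = -4 ≠ 0.
Test x = -4: value = -972 ≠ 0.
Test x = 5: value = 0 ✓, so (x - 5) is a factor.
Synthetic division by (x - 5): bring down 1; 1(5) - 18 = -13; (-13)(5) + 105 = 40; 40(5) - 200 = 0 → quotient x^2 - 13x + 40, remainder 0.
Solve the quadratic x^2 - 13x + 40 = 0: discriminant = (-13)^2 - 4(1)(40) = 169 - 160 = 9.
sqrt(9) = 3, so x = (13 ± 3)/2: x = 8 or x = 5.

x = 5 (multiplicity 2), x = 8


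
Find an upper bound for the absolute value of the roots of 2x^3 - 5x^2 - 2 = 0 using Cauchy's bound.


Cauchy's bound: all roots r satisfy |r| <= 1 + max(|a_i/a_n|) for i = 0,...,n-1
where a_n is the leading coefficient.

Coefficients: [2, -5, 0, -2]
Leading coefficient a_n = 2
Ratios |a_i/a_n|: 5/2, 0, 1
Maximum ratio: 5/2
Cauchy's bound: |r| <= 1 + 5/2 = 7/2

Upper bound = 7/2


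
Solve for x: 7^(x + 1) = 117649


Express both sides with the same base.
117649 = 7^6
Since the bases match, equate exponents: x + 1 = 6
So x = 6 - (1) = 5

x = 5


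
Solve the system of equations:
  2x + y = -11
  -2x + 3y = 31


Using Cramer's rule:
Determinant D = (2)(3) - (-2)(1) = 6 + 2 = 8
Dx = (-11)(3) - (31)(1) = -33 - 31 = -64
Dy = (2)(31) - (-2)(-11) = 62 - 22 = 40
x = Dx/D = -64/8 = -8
y = Dy/D = 40/8 = 5

x = -8, y = 5


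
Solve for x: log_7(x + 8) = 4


Convert to exponential form: x + 8 = 7^4 = 2401
x = 2401 - 8 = 2393
Check: log_7(2393 + 8) = log_7(2401) = log_7(2401) = 4 ✓

x = 2393


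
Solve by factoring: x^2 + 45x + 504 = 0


We need two numbers that multiply to 504 and add to 45.
Those numbers are 21 and 24 (since 21 * 24 = 504 and 21 + 24 = 45).
So x^2 + 45x + 504 = (x + 21)(x + 24) = 0
Setting each factor to zero: x = -21 or x = -24

x = -24, x = -21


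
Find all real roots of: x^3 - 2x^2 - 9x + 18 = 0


Let p(x) = x^3 - 2x^2 - 9x + 18. By the rational root theorem (leading coefficient 1), any rational root is an integer divisor of 18: try ±1, ±2, ... in turn.
Test x = 1: value = 8 ≠ 0.
Test x = -1: value = 24 ≠ 0.
Test x = 2: value = 0 ✓, so (x - 2) is a factor.
Synthetic division by (x - 2): bring down 1; 1(2) - 2 = 0; 0(2) - 9 = -9; (-9)(2) + 18 = 0 → quotient x^2 - 9, remainder 0.
Solve the quadratic x^2 - 9 = 0: discriminant = 0^2 - 4(1)(-9) = 0 + 36 = 36.
sqrt(36) = 6, so x = (0 ± 6)/2: x = 3 or x = -3.

x = -3, x = 2, x = 3


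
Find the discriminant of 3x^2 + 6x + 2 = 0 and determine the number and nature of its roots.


For ax^2 + bx + c = 0, discriminant D = b^2 - 4ac
Here a = 3, b = 6, c = 2
D = (6)^2 - 4(3)(2) = 36 - 24 = 12

D = 12 > 0 but not a perfect square
The equation has 2 distinct real irrational roots.

Discriminant = 12, 2 distinct real irrational roots


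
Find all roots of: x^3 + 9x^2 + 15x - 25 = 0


Let p(x) = x^3 + 9x^2 + 15x - 25. By the rational root theorem (leading coefficient 1), any rational root is an integer divisor of 25: try ±1, ±2, ... in turn.
Test x = 1: value = 0 ✓, so (x - 1) is a factor.
Synthetic division by (x - 1): bring down 1; 1(1) + 9 = 10; 10(1) + 15 = 25; 25(1) - 25 = 0 → quotient x^2 + 10x + 25, remainder 0.
Solve the quadratic x^2 + 10x + 25 = 0: discriminant = 10^2 - 4(1)(25) = 100 - 100 = 0.
Discriminant = 0, so a double root: x = -10/2 = -5.
Collecting all roots found:

x = -5 (multiplicity 2), x = 1


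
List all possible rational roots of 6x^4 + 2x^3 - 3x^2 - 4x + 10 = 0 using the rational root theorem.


Rational root theorem: possible roots are ±p/q where:
  p divides the constant term (10): p ∈ {1, 2, 5, 10}
  q divides the leading coefficient (6): q ∈ {1, 2, 3, 6}

All possible rational roots: -10, -5, -10/3, -5/2, -2, -5/3, -1, -5/6, -2/3, -1/2, -1/3, -1/6, 1/6, 1/3, 1/2, 2/3, 5/6, 1, 5/3, 2, 5/2, 10/3, 5, 10

-10, -5, -10/3, -5/2, -2, -5/3, -1, -5/6, -2/3, -1/2, -1/3, -1/6, 1/6, 1/3, 1/2, 2/3, 5/6, 1, 5/3, 2, 5/2, 10/3, 5, 10


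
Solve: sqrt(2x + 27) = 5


Square both sides: 2x + 27 = 5^2 = 25
2x = 25 - 27 = -2
x = -1
Check: sqrt(2*(-1) + 27) = sqrt(25) = 5 ✓

x = -1


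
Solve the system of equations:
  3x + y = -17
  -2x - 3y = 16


Using Cramer's rule:
Determinant D = (3)(-3) - (-2)(1) = -9 + 2 = -7
Dx = (-17)(-3) - (16)(1) = 51 - 16 = 35
Dy = (3)(16) - (-2)(-17) = 48 - 34 = 14
x = Dx/D = 35/-7 = -5
y = Dy/D = 14/-7 = -2

x = -5, y = -2


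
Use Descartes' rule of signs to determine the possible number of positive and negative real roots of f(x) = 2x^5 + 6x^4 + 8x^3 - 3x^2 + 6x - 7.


Descartes' rule of signs:

For positive roots, count sign changes in f(x) = 2x^5 + 6x^4 + 8x^3 - 3x^2 + 6x - 7:
Signs of coefficients: +, +, +, -, +, -
Number of sign changes: 3
Possible positive real roots: 3, 1

For negative roots, examine f(-x) = -2x^5 + 6x^4 - 8x^3 - 3x^2 - 6x - 7:
Signs of coefficients: -, +, -, -, -, -
Number of sign changes: 2
Possible negative real roots: 2, 0

Positive roots: 3 or 1; Negative roots: 2 or 0


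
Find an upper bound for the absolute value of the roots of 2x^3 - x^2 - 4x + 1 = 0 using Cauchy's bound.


Cauchy's bound: all roots r satisfy |r| <= 1 + max(|a_i/a_n|) for i = 0,...,n-1
where a_n is the leading coefficient.

Coefficients: [2, -1, -4, 1]
Leading coefficient a_n = 2
Ratios |a_i/a_n|: 1/2, 2, 1/2
Maximum ratio: 2
Cauchy's bound: |r| <= 1 + 2 = 3

Upper bound = 3


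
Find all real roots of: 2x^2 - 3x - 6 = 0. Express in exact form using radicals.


Using the quadratic formula: x = (-b ± sqrt(b^2 - 4ac)) / (2a)
Here a = 2, b = -3, c = -6
Discriminant = b^2 - 4ac = (-3)^2 - 4(2)(-6) = 9 + 48 = 57
Since discriminant = 57 > 0, there are two real roots.
x = (3 ± sqrt(57)) / 4
Numerically: x ≈ 2.6375 or x ≈ -1.1375

x = (3 + sqrt(57)) / 4 or x = (3 - sqrt(57)) / 4


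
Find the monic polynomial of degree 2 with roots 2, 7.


A monic polynomial with roots 2, 7 is:
p(x) = (x - 2)(x - 7)
After multiplying by (x - 2): x - 2
After multiplying by (x - 7): x^2 - 9x + 14

x^2 - 9x + 14


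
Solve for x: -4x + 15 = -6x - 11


Starting with: -4x + 15 = -6x - 11
Move all x terms to left: (-4 + 6)x = -11 - 15
Simplify: 2x = -26
Divide both sides by 2: x = -13

x = -13


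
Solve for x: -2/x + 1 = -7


Subtract 1 from both sides: -2/x = -8
Multiply both sides by x: -2 = -8 * x
Divide by -8: x = 1/4

x = 1/4


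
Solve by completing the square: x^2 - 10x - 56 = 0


Start: x^2 - 10x - 56 = 0
Move constant: x^2 - 10x = 56
Half of -10 is -5, squared is 25
Add 25 to both sides: x^2 - 10x + 25 = 81
(x - 5)^2 = 81
x - 5 = ±9
x = 5 + 9 = 14 or x = 5 - 9 = -4

x = -4, x = 14


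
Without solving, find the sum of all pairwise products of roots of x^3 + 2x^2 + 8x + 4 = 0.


By Vieta's formulas for x^3 + bx^2 + cx + d = 0:
  r1 + r2 + r3 = -b/a = -2
  r1*r2 + r1*r3 + r2*r3 = c/a = 8
  r1*r2*r3 = -d/a = -4


Sum of pairwise products = 8


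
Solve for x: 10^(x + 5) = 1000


Express both sides with the same base.
1000 = 10^3
Since the bases match, equate exponents: x + 5 = 3
So x = 3 - (5) = -2

x = -2


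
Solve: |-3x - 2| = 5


An absolute value equation |expr| = 5 gives two cases:
Case 1: -3x - 2 = 5
  -3x = 7, so x = -7/3
Case 2: -3x - 2 = -5
  -3x = -3, so x = 1

x = -7/3, x = 1


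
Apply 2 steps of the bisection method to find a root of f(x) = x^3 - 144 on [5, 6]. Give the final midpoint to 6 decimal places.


f(x) = x^3 - 144
f(5) = -19 < 0
f(6) = 72 > 0

Step 1: midpoint = (5.000000 + 6.000000)/2 = 5.500000
  f(5.500000) = 22.375000
  f(mid) > 0, so root is in [5.000000, 5.500000]

Step 2: midpoint = (5.000000 + 5.500000)/2 = 5.250000
  f(5.250000) = 0.703125
  f(mid) > 0, so root is in [5.000000, 5.250000]

midpoint = 5.250000


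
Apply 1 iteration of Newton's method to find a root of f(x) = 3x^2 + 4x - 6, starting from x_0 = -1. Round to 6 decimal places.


Newton's method: x_(n+1) = x_n - f(x_n)/f'(x_n)
f(x) = 3x^2 + 4x - 6
f'(x) = 6x + 4

Iteration 1:
  f(-1.000000) = -7.000000
  f'(-1.000000) = -2.000000
  x_1 = -1.000000 - (-7.000000)/(-2.000000) = -4.500000

x_1 = -4.500000


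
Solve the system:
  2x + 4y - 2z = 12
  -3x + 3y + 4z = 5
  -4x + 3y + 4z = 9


Using Cramer's rule. Expand each determinant along the first row.
D  = 2*[3*4 - 4*3] - 4*[(-3)*4 - 4*(-4)] + (-2)*[(-3)*3 - 3*(-4)]
  = 2*(0) - 4*(4) + (-2)*(3) = -22
Dx = 12*[3*4 - 4*3] - 4*[5*4 - 4*9] + (-2)*[5*3 - 3*9]
  = 12*(0) - 4*(-16) + (-2)*(-12) = 88
Dy = 2*[5*4 - 4*9] - 12*[(-3)*4 - 4*(-4)] + (-2)*[(-3)*9 - 5*(-4)]
  = 2*(-16) - 12*(4) + (-2)*(-7) = -66
Dz = 2*[3*9 - 5*3] - 4*[(-3)*9 - 5*(-4)] + 12*[(-3)*3 - 3*(-4)]
  = 2*(12) - 4*(-7) + 12*(3) = 88
x = Dx/D = 88/-22 = -4, y = Dy/D = -66/-22 = 3, z = Dz/D = 88/-22 = -4
Check eq1: (2)(-4) + (4)(3) + (-2)(-4) = 12 = 12 ✓
Check eq2: (-3)(-4) + (3)(3) + (4)(-4) = 5 = 5 ✓
Check eq3: (-4)(-4) + (3)(3) + (4)(-4) = 9 = 9 ✓

x = -4, y = 3, z = -4


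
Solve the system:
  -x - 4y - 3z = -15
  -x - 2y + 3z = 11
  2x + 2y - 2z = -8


Using Cramer's rule. Expand each determinant along the first row.
D  = (-1)*[(-2)*(-2) - 3*2] - (-4)*[(-1)*(-2) - 3*2] + (-3)*[(-1)*2 - (-2)*2]
  = (-1)*(-2) - (-4)*(-4) + (-3)*(2) = -20
Dx = (-15)*[(-2)*(-2) - 3*2] - (-4)*[11*(-2) - 3*(-8)] + (-3)*[11*2 - (-2)*(-8)]
  = (-15)*(-2) - (-4)*(2) + (-3)*(6) = 20
Dy = (-1)*[11*(-2) - 3*(-8)] - (-15)*[(-1)*(-2) - 3*2] + (-3)*[(-1)*(-8) - 11*2]
  = (-1)*(2) - (-15)*(-4) + (-3)*(-14) = -20
Dz = (-1)*[(-2)*(-8) - 11*2] - (-4)*[(-1)*(-8) - 11*2] + (-15)*[(-1)*2 - (-2)*2]
  = (-1)*(-6) - (-4)*(-14) + (-15)*(2) = -80
x = Dx/D = 20/-20 = -1, y = Dy/D = -20/-20 = 1, z = Dz/D = -80/-20 = 4
Check eq1: (-1)(-1) + (-4)(1) + (-3)(4) = -15 = -15 ✓
Check eq2: (-1)(-1) + (-2)(1) + (3)(4) = 11 = 11 ✓
Check eq3: (2)(-1) + (2)(1) + (-2)(4) = -8 = -8 ✓

x = -1, y = 1, z = 4


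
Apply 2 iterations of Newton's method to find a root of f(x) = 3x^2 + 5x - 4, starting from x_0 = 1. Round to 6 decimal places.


Newton's method: x_(n+1) = x_n - f(x_n)/f'(x_n)
f(x) = 3x^2 + 5x - 4
f'(x) = 6x + 5

Iteration 1:
  f(1.000000) = 4.000000
  f'(1.000000) = 11.000000
  x_1 = 1.000000 - (4.000000)/(11.000000) = 0.636364

Iteration 2:
  f(0.636364) = 0.396694
  f'(0.636364) = 8.818182
  x_2 = 0.636364 - (0.396694)/(8.818182) = 0.591378

x_2 = 0.591378


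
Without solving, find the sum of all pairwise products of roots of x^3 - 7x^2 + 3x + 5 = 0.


By Vieta's formulas for x^3 + bx^2 + cx + d = 0:
  r1 + r2 + r3 = -b/a = 7
  r1*r2 + r1*r3 + r2*r3 = c/a = 3
  r1*r2*r3 = -d/a = -5


Sum of pairwise products = 3


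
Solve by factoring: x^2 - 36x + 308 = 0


We need two numbers that multiply to 308 and add to -36.
Those numbers are -14 and -22 (since (-14) * (-22) = 308 and (-14) + (-22) = -36).
So x^2 - 36x + 308 = (x - 14)(x - 22) = 0
Setting each factor to zero: x = 14 or x = 22

x = 14, x = 22


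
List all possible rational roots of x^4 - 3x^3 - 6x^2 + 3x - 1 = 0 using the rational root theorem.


Rational root theorem: possible roots are ±p/q where:
  p divides the constant term (-1): p ∈ {1}
  q divides the leading coefficient (1): q ∈ {1}

All possible rational roots: -1, 1

-1, 1


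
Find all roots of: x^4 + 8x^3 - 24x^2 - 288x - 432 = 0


Let p(x) = x^4 + 8x^3 - 24x^2 - 288x - 432. By the rational root theorem (leading coefficient 1), any rational root is an integer divisor of 432: try ±1, ±2, ... in turn.
Test x = 1: value = -735 ≠ 0.
Test x = -1: value = -175 ≠ 0.
Test x = 2: value = -1024 ≠ 0.
Test x = -2: value = 0 ✓, so (x + 2) is a factor.
Synthetic division by (x + 2): bring down 1; 1(-2) + 8 = 6; 6(-2) - 24 = -36; (-36)(-2) - 288 = -216; (-216)(-2) - 432 = 0 → quotient x^3 + 6x^2 - 36x - 216, remainder 0.
Continue with the quotient x^3 + 6x^2 - 36x - 216 (candidates must divide 216; re-test x = -2 first in case it repeats).
Test x = -2: value = -128 ≠ 0.
Test x = 3: value = -243 ≠ 0.
Test x = -3: value = -81 ≠ 0.
Test x = 4: value = -200 ≠ 0.
Test x = -4: value = -40 ≠ 0.
Test x = 6: value = 0 ✓, so (x - 6) is a factor.
Synthetic division by (x - 6): bring down 1; 1(6) + 6 = 12; 12(6) - 36 = 36; 36(6) - 216 = 0 → quotient x^2 + 12x + 36, remainder 0.
Solve the quadratic x^2 + 12x + 36 = 0: discriminant = 12^2 - 4(1)(36) = 144 - 144 = 0.
Discriminant = 0, so a double root: x = -12/2 = -6.
Collecting all roots found:

x = -6 (multiplicity 2), x = -2, x = 6


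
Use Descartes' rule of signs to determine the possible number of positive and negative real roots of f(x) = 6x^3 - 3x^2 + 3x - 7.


Descartes' rule of signs:

For positive roots, count sign changes in f(x) = 6x^3 - 3x^2 + 3x - 7:
Signs of coefficients: +, -, +, -
Number of sign changes: 3
Possible positive real roots: 3, 1

For negative roots, examine f(-x) = -6x^3 - 3x^2 - 3x - 7:
Signs of coefficients: -, -, -, -
Number of sign changes: 0
Possible negative real roots: 0

Positive roots: 3 or 1; Negative roots: 0


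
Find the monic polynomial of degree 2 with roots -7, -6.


A monic polynomial with roots -7, -6 is:
p(x) = (x + 7)(x + 6)
After multiplying by (x + 7): x + 7
After multiplying by (x + 6): x^2 + 13x + 42

x^2 + 13x + 42


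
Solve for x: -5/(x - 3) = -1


Multiply both sides by (x - 3): -5 = -1(x - 3)
Distribute: -5 = -x + 3
-x = -5 - 3 = -8
x = 8

x = 8


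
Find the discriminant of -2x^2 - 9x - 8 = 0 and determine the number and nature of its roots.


For ax^2 + bx + c = 0, discriminant D = b^2 - 4ac
Here a = -2, b = -9, c = -8
D = (-9)^2 - 4(-2)(-8) = 81 - 64 = 17

D = 17 > 0 but not a perfect square
The equation has 2 distinct real irrational roots.

Discriminant = 17, 2 distinct real irrational roots


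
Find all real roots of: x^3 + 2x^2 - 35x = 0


The constant term is 0, so x = 0 is a root. Factor out x:
  x(x^2 + 2x - 35) = 0
Solve the quadratic x^2 + 2x - 35 = 0: discriminant = 2^2 - 4(1)(-35) = 4 + 140 = 144.
sqrt(144) = 12, so x = (-2 ± 12)/2: x = 5 or x = -7.

x = -7, x = 0, x = 5


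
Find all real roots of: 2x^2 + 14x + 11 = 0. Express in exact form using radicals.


Using the quadratic formula: x = (-b ± sqrt(b^2 - 4ac)) / (2a)
Here a = 2, b = 14, c = 11
Discriminant = b^2 - 4ac = 14^2 - 4(2)(11) = 196 - 88 = 108
Since discriminant = 108 > 0, there are two real roots.
x = (-14 ± 6*sqrt(3)) / 4
Simplifying: x = (-7 ± 3*sqrt(3)) / 2
Numerically: x ≈ -0.9019 or x ≈ -6.0981

x = (-7 + 3*sqrt(3)) / 2 or x = (-7 - 3*sqrt(3)) / 2


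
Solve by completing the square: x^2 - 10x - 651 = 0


Start: x^2 - 10x - 651 = 0
Move constant: x^2 - 10x = 651
Half of -10 is -5, squared is 25
Add 25 to both sides: x^2 - 10x + 25 = 676
(x - 5)^2 = 676
x - 5 = ±26
x = 5 + 26 = 31 or x = 5 - 26 = -21

x = -21, x = 31


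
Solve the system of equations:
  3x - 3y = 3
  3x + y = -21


Using Cramer's rule:
Determinant D = (3)(1) - (3)(-3) = 3 + 9 = 12
Dx = (3)(1) - (-21)(-3) = 3 - 63 = -60
Dy = (3)(-21) - (3)(3) = -63 - 9 = -72
x = Dx/D = -60/12 = -5
y = Dy/D = -72/12 = -6

x = -5, y = -6


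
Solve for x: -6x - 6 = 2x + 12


Starting with: -6x - 6 = 2x + 12
Move all x terms to left: (-6 - 2)x = 12 + 6
Simplify: -8x = 18
Divide both sides by -8: x = -9/4

x = -9/4


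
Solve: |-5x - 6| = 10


An absolute value equation |expr| = 10 gives two cases:
Case 1: -5x - 6 = 10
  -5x = 16, so x = -16/5
Case 2: -5x - 6 = -10
  -5x = -4, so x = 4/5

x = -16/5, x = 4/5


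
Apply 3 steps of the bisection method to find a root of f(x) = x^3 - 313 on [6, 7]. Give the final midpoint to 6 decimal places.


f(x) = x^3 - 313
f(6) = -97 < 0
f(7) = 30 > 0

Step 1: midpoint = (6.000000 + 7.000000)/2 = 6.500000
  f(6.500000) = -38.375000
  f(mid) < 0, so root is in [6.500000, 7.000000]

Step 2: midpoint = (6.500000 + 7.000000)/2 = 6.750000
  f(6.750000) = -5.453125
  f(mid) < 0, so root is in [6.750000, 7.000000]

Step 3: midpoint = (6.750000 + 7.000000)/2 = 6.875000
  f(6.875000) = 11.951172
  f(mid) > 0, so root is in [6.750000, 6.875000]

midpoint = 6.875000


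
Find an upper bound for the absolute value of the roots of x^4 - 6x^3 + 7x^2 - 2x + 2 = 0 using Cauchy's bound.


Cauchy's bound: all roots r satisfy |r| <= 1 + max(|a_i/a_n|) for i = 0,...,n-1
where a_n is the leading coefficient.

Coefficients: [1, -6, 7, -2, 2]
Leading coefficient a_n = 1
Ratios |a_i/a_n|: 6, 7, 2, 2
Maximum ratio: 7
Cauchy's bound: |r| <= 1 + 7 = 8

Upper bound = 8


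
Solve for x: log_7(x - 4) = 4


Convert to exponential form: x - 4 = 7^4 = 2401
x = 2401 + 4 = 2405
Check: log_7(2405 - 4) = log_7(2401) = log_7(2401) = 4 ✓

x = 2405


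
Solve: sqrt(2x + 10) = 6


Square both sides: 2x + 10 = 6^2 = 36
2x = 36 - 10 = 26
x = 13
Check: sqrt(2*13 + 10) = sqrt(36) = 6 ✓

x = 13


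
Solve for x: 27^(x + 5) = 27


Express both sides with the same base.
27 = 27^1
Since the bases match, equate exponents: x + 5 = 1
So x = 1 - (5) = -4

x = -4


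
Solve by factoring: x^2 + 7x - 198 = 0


We need two numbers that multiply to -198 and add to 7.
Those numbers are 18 and -11 (since 18 * (-11) = -198 and 18 + (-11) = 7).
So x^2 + 7x - 198 = (x + 18)(x - 11) = 0
Setting each factor to zero: x = -18 or x = 11

x = -18, x = 11


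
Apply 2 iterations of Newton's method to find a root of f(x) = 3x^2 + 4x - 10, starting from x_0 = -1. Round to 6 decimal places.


Newton's method: x_(n+1) = x_n - f(x_n)/f'(x_n)
f(x) = 3x^2 + 4x - 10
f'(x) = 6x + 4

Iteration 1:
  f(-1.000000) = -11.000000
  f'(-1.000000) = -2.000000
  x_1 = -1.000000 - (-11.000000)/(-2.000000) = -6.500000

Iteration 2:
  f(-6.500000) = 90.750000
  f'(-6.500000) = -35.000000
  x_2 = -6.500000 - (90.750000)/(-35.000000) = -3.907143

x_2 = -3.907143


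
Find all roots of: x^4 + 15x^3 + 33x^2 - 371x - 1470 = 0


Let p(x) = x^4 + 15x^3 + 33x^2 - 371x - 1470. By the rational root theorem (leading coefficient 1), any rational root is an integer divisor of 1470: try ±1, ±2, ... in turn.
Test x = 1: value = -1792 ≠ 0.
Test x = -1: value = -1080 ≠ 0.
Test x = 2: value = -1944 ≠ 0.
Test x = -2: value = -700 ≠ 0.
Test x = 3: value = -1800 ≠ 0.
Test x = -3: value = -384 ≠ 0.
Test x = 5: value = 0 ✓, so (x - 5) is a factor.
Synthetic division by (x - 5): bring down 1; 1(5) + 15 = 20; 20(5) + 33 = 133; 133(5) - 371 = 294; 294(5) - 1470 = 0 → quotient x^3 + 20x^2 + 133x + 294, remainder 0.
Continue with the quotient x^3 + 20x^2 + 133x + 294 (candidates must divide 294).
Test x = 6: value = 2028 ≠ 0.
Test x = -6: value = 0 ✓, so (x + 6) is a factor.
Synthetic division by (x + 6): bring down 1; 1(-6) + 20 = 14; 14(-6) + 133 = 49; 49(-6) + 294 = 0 → quotient x^2 + 14x + 49, remainder 0.
Solve the quadratic x^2 + 14x + 49 = 0: discriminant = 14^2 - 4(1)(49) = 196 - 196 = 0.
Discriminant = 0, so a double root: x = -14/2 = -7.
Collecting all roots found:

x = -7 (multiplicity 2), x = -6, x = 5


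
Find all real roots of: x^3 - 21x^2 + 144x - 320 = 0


Let p(x) = x^3 - 21x^2 + 144x - 320. By the rational root theorem (leading coefficient 1), any rational root is an integer divisor of 320: try ±1, ±2, ... in turn.
Test x = 1: value = -196 ≠ 0.
Test x = -1: value = -486 ≠ 0.
Test x = 2: value = -108 ≠ 0.
Test x = -2: value = -700 ≠ 0.
Test x = 4: value = -16 ≠ 0.
Test x = -4: value = -1296 ≠ 0.
Test x = 5: value = 0 ✓, so (x - 5) is a factor.
Synthetic division by (x - 5): bring down 1; 1(5) - 21 = -16; (-16)(5) + 144 = 64; 64(5) - 320 = 0 → quotient x^2 - 16x + 64, remainder 0.
Solve the quadratic x^2 - 16x + 64 = 0: discriminant = (-16)^2 - 4(1)(64) = 256 - 256 = 0.
Discriminant = 0, so a double root: x = 16/2 = 8.

x = 5, x = 8 (multiplicity 2)


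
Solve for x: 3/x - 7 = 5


Subtract -7 from both sides: 3/x = 12
Multiply both sides by x: 3 = 12 * x
Divide by 12: x = 1/4

x = 1/4


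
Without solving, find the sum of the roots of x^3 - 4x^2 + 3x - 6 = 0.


By Vieta's formulas for x^3 + bx^2 + cx + d = 0:
  r1 + r2 + r3 = -b/a = 4
  r1*r2 + r1*r3 + r2*r3 = c/a = 3
  r1*r2*r3 = -d/a = 6


Sum = 4


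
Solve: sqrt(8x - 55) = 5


Square both sides: 8x - 55 = 5^2 = 25
8x = 25 + 55 = 80
x = 10
Check: sqrt(8*10 - 55) = sqrt(25) = 5 ✓

x = 10


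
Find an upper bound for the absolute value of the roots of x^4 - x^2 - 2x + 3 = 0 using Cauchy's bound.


Cauchy's bound: all roots r satisfy |r| <= 1 + max(|a_i/a_n|) for i = 0,...,n-1
where a_n is the leading coefficient.

Coefficients: [1, 0, -1, -2, 3]
Leading coefficient a_n = 1
Ratios |a_i/a_n|: 0, 1, 2, 3
Maximum ratio: 3
Cauchy's bound: |r| <= 1 + 3 = 4

Upper bound = 4


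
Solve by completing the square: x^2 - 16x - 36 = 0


Start: x^2 - 16x - 36 = 0
Move constant: x^2 - 16x = 36
Half of -16 is -8, squared is 64
Add 64 to both sides: x^2 - 16x + 64 = 100
(x - 8)^2 = 100
x - 8 = ±10
x = 8 + 10 = 18 or x = 8 - 10 = -2

x = -2, x = 18


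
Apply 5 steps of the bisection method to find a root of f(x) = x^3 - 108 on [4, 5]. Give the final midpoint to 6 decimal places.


f(x) = x^3 - 108
f(4) = -44 < 0
f(5) = 17 > 0

Step 1: midpoint = (4.000000 + 5.000000)/2 = 4.500000
  f(4.500000) = -16.875000
  f(mid) < 0, so root is in [4.500000, 5.000000]

Step 2: midpoint = (4.500000 + 5.000000)/2 = 4.750000
  f(4.750000) = -0.828125
  f(mid) < 0, so root is in [4.750000, 5.000000]

Step 3: midpoint = (4.750000 + 5.000000)/2 = 4.875000
  f(4.875000) = 7.857422
  f(mid) > 0, so root is in [4.750000, 4.875000]

Step 4: midpoint = (4.750000 + 4.875000)/2 = 4.812500
  f(4.812500) = 3.458252
  f(mid) > 0, so root is in [4.750000, 4.812500]

Step 5: midpoint = (4.750000 + 4.812500)/2 = 4.781250
  f(4.781250) = 1.301056
  f(mid) > 0, so root is in [4.750000, 4.781250]

midpoint = 4.781250


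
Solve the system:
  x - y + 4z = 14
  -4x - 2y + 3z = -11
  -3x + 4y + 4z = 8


Using Cramer's rule. Expand each determinant along the first row.
D  = 1*[(-2)*4 - 3*4] - (-1)*[(-4)*4 - 3*(-3)] + 4*[(-4)*4 - (-2)*(-3)]
  = 1*(-20) - (-1)*(-7) + 4*(-22) = -115
Dx = 14*[(-2)*4 - 3*4] - (-1)*[(-11)*4 - 3*8] + 4*[(-11)*4 - (-2)*8]
  = 14*(-20) - (-1)*(-68) + 4*(-28) = -460
Dy = 1*[(-11)*4 - 3*8] - 14*[(-4)*4 - 3*(-3)] + 4*[(-4)*8 - (-11)*(-3)]
  = 1*(-68) - 14*(-7) + 4*(-65) = -230
Dz = 1*[(-2)*8 - (-11)*4] - (-1)*[(-4)*8 - (-11)*(-3)] + 14*[(-4)*4 - (-2)*(-3)]
  = 1*(28) - (-1)*(-65) + 14*(-22) = -345
x = Dx/D = -460/-115 = 4, y = Dy/D = -230/-115 = 2, z = Dz/D = -345/-115 = 3
Check eq1: (1)(4) + (-1)(2) + (4)(3) = 14 = 14 ✓
Check eq2: (-4)(4) + (-2)(2) + (3)(3) = -11 = -11 ✓
Check eq3: (-3)(4) + (4)(2) + (4)(3) = 8 = 8 ✓

x = 4, y = 2, z = 3


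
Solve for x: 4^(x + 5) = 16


Express both sides with the same base.
16 = 4^2
Since the bases match, equate exponents: x + 5 = 2
So x = 2 - (5) = -3

x = -3


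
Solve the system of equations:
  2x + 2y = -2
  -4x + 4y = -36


Using Cramer's rule:
Determinant D = (2)(4) - (-4)(2) = 8 + 8 = 16
Dx = (-2)(4) - (-36)(2) = -8 + 72 = 64
Dy = (2)(-36) - (-4)(-2) = -72 - 8 = -80
x = Dx/D = 64/16 = 4
y = Dy/D = -80/16 = -5

x = 4, y = -5


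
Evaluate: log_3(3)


We need the exponent such that 3^? = 3
3^1 = 3
Therefore log_3(3) = 1

1


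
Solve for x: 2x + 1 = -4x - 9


Starting with: 2x + 1 = -4x - 9
Move all x terms to left: (2 + 4)x = -9 - 1
Simplify: 6x = -10
Divide both sides by 6: x = -5/3

x = -5/3


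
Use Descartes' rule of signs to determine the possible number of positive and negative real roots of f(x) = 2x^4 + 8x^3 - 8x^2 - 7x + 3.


Descartes' rule of signs:

For positive roots, count sign changes in f(x) = 2x^4 + 8x^3 - 8x^2 - 7x + 3:
Signs of coefficients: +, +, -, -, +
Number of sign changes: 2
Possible positive real roots: 2, 0

For negative roots, examine f(-x) = 2x^4 - 8x^3 - 8x^2 + 7x + 3:
Signs of coefficients: +, -, -, +, +
Number of sign changes: 2
Possible negative real roots: 2, 0

Positive roots: 2 or 0; Negative roots: 2 or 0


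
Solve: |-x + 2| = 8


An absolute value equation |expr| = 8 gives two cases:
Case 1: -x + 2 = 8
  -x = 6, so x = -6
Case 2: -x + 2 = -8
  -x = -10, so x = 10

x = -6, x = 10


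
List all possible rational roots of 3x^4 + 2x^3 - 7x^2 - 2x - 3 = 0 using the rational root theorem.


Rational root theorem: possible roots are ±p/q where:
  p divides the constant term (-3): p ∈ {1, 3}
  q divides the leading coefficient (3): q ∈ {1, 3}

All possible rational roots: -3, -1, -1/3, 1/3, 1, 3

-3, -1, -1/3, 1/3, 1, 3


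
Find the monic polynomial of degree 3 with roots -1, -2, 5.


A monic polynomial with roots -1, -2, 5 is:
p(x) = (x + 1)(x + 2)(x - 5)
After multiplying by (x + 1): x + 1
After multiplying by (x + 2): x^2 + 3x + 2
After multiplying by (x - 5): x^3 - 2x^2 - 13x - 10

x^3 - 2x^2 - 13x - 10


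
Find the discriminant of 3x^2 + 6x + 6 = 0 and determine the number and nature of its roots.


For ax^2 + bx + c = 0, discriminant D = b^2 - 4ac
Here a = 3, b = 6, c = 6
D = (6)^2 - 4(3)(6) = 36 - 72 = -36

D = -36 < 0
The equation has no real roots (2 complex conjugate roots).

Discriminant = -36, no real roots (2 complex conjugate roots)


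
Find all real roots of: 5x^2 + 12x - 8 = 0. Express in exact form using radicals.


Using the quadratic formula: x = (-b ± sqrt(b^2 - 4ac)) / (2a)
Here a = 5, b = 12, c = -8
Discriminant = b^2 - 4ac = 12^2 - 4(5)(-8) = 144 + 160 = 304
Since discriminant = 304 > 0, there are two real roots.
x = (-12 ± 4*sqrt(19)) / 10
Simplifying: x = (-6 ± 2*sqrt(19)) / 5
Numerically: x ≈ 0.5436 or x ≈ -2.9436

x = (-6 + 2*sqrt(19)) / 5 or x = (-6 - 2*sqrt(19)) / 5


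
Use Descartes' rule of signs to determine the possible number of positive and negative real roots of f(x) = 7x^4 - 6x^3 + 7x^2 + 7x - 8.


Descartes' rule of signs:

For positive roots, count sign changes in f(x) = 7x^4 - 6x^3 + 7x^2 + 7x - 8:
Signs of coefficients: +, -, +, +, -
Number of sign changes: 3
Possible positive real roots: 3, 1

For negative roots, examine f(-x) = 7x^4 + 6x^3 + 7x^2 - 7x - 8:
Signs of coefficients: +, +, +, -, -
Number of sign changes: 1
Possible negative real roots: 1

Positive roots: 3 or 1; Negative roots: 1


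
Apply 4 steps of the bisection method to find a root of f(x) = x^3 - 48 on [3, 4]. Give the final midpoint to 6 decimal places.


f(x) = x^3 - 48
f(3) = -21 < 0
f(4) = 16 > 0

Step 1: midpoint = (3.000000 + 4.000000)/2 = 3.500000
  f(3.500000) = -5.125000
  f(mid) < 0, so root is in [3.500000, 4.000000]

Step 2: midpoint = (3.500000 + 4.000000)/2 = 3.750000
  f(3.750000) = 4.734375
  f(mid) > 0, so root is in [3.500000, 3.750000]

Step 3: midpoint = (3.500000 + 3.750000)/2 = 3.625000
  f(3.625000) = -0.365234
  f(mid) < 0, so root is in [3.625000, 3.750000]

Step 4: midpoint = (3.625000 + 3.750000)/2 = 3.687500
  f(3.687500) = 2.141357
  f(mid) > 0, so root is in [3.625000, 3.687500]

midpoint = 3.687500


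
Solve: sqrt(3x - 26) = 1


Square both sides: 3x - 26 = 1^2 = 1
3x = 1 + 26 = 27
x = 9
Check: sqrt(3*9 - 26) = sqrt(1) = 1 ✓

x = 9


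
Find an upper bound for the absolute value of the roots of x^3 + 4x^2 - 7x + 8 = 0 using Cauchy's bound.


Cauchy's bound: all roots r satisfy |r| <= 1 + max(|a_i/a_n|) for i = 0,...,n-1
where a_n is the leading coefficient.

Coefficients: [1, 4, -7, 8]
Leading coefficient a_n = 1
Ratios |a_i/a_n|: 4, 7, 8
Maximum ratio: 8
Cauchy's bound: |r| <= 1 + 8 = 9

Upper bound = 9


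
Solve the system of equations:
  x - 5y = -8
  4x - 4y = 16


Using Cramer's rule:
Determinant D = (1)(-4) - (4)(-5) = -4 + 20 = 16
Dx = (-8)(-4) - (16)(-5) = 32 + 80 = 112
Dy = (1)(16) - (4)(-8) = 16 + 32 = 48
x = Dx/D = 112/16 = 7
y = Dy/D = 48/16 = 3

x = 7, y = 3


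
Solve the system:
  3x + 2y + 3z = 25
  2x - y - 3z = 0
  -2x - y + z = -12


Using Cramer's rule. Expand each determinant along the first row.
D  = 3*[(-1)*1 - (-3)*(-1)] - 2*[2*1 - (-3)*(-2)] + 3*[2*(-1) - (-1)*(-2)]
  = 3*(-4) - 2*(-4) + 3*(-4) = -16
Dx = 25*[(-1)*1 - (-3)*(-1)] - 2*[0*1 - (-3)*(-12)] + 3*[0*(-1) - (-1)*(-12)]
  = 25*(-4) - 2*(-36) + 3*(-12) = -64
Dy = 3*[0*1 - (-3)*(-12)] - 25*[2*1 - (-3)*(-2)] + 3*[2*(-12) - 0*(-2)]
  = 3*(-36) - 25*(-4) + 3*(-24) = -80
Dz = 3*[(-1)*(-12) - 0*(-1)] - 2*[2*(-12) - 0*(-2)] + 25*[2*(-1) - (-1)*(-2)]
  = 3*(12) - 2*(-24) + 25*(-4) = -16
x = Dx/D = -64/-16 = 4, y = Dy/D = -80/-16 = 5, z = Dz/D = -16/-16 = 1
Check eq1: (3)(4) + (2)(5) + (3)(1) = 25 = 25 ✓
Check eq2: (2)(4) + (-1)(5) + (-3)(1) = 0 = 0 ✓
Check eq3: (-2)(4) + (-1)(5) + (1)(1) = -12 = -12 ✓

x = 4, y = 5, z = 1


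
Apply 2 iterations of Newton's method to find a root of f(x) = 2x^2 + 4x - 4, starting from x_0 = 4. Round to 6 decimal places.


Newton's method: x_(n+1) = x_n - f(x_n)/f'(x_n)
f(x) = 2x^2 + 4x - 4
f'(x) = 4x + 4

Iteration 1:
  f(4.000000) = 44.000000
  f'(4.000000) = 20.000000
  x_1 = 4.000000 - (44.000000)/(20.000000) = 1.800000

Iteration 2:
  f(1.800000) = 9.680000
  f'(1.800000) = 11.200000
  x_2 = 1.800000 - (9.680000)/(11.200000) = 0.935714

x_2 = 0.935714


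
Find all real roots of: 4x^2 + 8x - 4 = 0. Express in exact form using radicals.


Using the quadratic formula: x = (-b ± sqrt(b^2 - 4ac)) / (2a)
Here a = 4, b = 8, c = -4
Discriminant = b^2 - 4ac = 8^2 - 4(4)(-4) = 64 + 64 = 128
Since discriminant = 128 > 0, there are two real roots.
x = (-8 ± 8*sqrt(2)) / 8
Simplifying: x = -1 ± sqrt(2)
Numerically: x ≈ 0.4142 or x ≈ -2.4142

x = -1 + sqrt(2) or x = -1 - sqrt(2)


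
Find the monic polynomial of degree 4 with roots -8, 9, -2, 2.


A monic polynomial with roots -8, 9, -2, 2 is:
p(x) = (x + 8)(x - 9)(x + 2)(x - 2)
After multiplying by (x + 8): x + 8
After multiplying by (x - 9): x^2 - x - 72
After multiplying by (x + 2): x^3 + x^2 - 74x - 144
After multiplying by (x - 2): x^4 - x^3 - 76x^2 + 4x + 288

x^4 - x^3 - 76x^2 + 4x + 288


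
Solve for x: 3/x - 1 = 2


Subtract -1 from both sides: 3/x = 3
Multiply both sides by x: 3 = 3 * x
Divide by 3: x = 1

x = 1


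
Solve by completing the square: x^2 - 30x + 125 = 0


Start: x^2 - 30x + 125 = 0
Move constant: x^2 - 30x = -125
Half of -30 is -15, squared is 225
Add 225 to both sides: x^2 - 30x + 225 = 100
(x - 15)^2 = 100
x - 15 = ±10
x = 15 + 10 = 25 or x = 15 - 10 = 5

x = 5, x = 25


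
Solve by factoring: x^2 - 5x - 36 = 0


We need two numbers that multiply to -36 and add to -5.
Those numbers are 4 and -9 (since 4 * (-9) = -36 and 4 + (-9) = -5).
So x^2 - 5x - 36 = (x + 4)(x - 9) = 0
Setting each factor to zero: x = -4 or x = 9

x = -4, x = 9


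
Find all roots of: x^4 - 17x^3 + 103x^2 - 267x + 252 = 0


Let p(x) = x^4 - 17x^3 + 103x^2 - 267x + 252. By the rational root theorem (leading coefficient 1), any rational root is an integer divisor of 252: try ±1, ±2, ... in turn.
Test x = 1: value = 72 ≠ 0.
Test x = -1: value = 640 ≠ 0.
Test x = 2: value = 10 ≠ 0.
Test x = -2: value = 1350 ≠ 0.
Test x = 3: value = 0 ✓, so (x - 3) is a factor.
Synthetic division by (x - 3): bring down 1; 1(3) - 17 = -14; (-14)(3) + 103 = 61; 61(3) - 267 = -84; (-84)(3) + 252 = 0 → quotient x^3 - 14x^2 + 61x - 84, remainder 0.
Continue with the quotient x^3 - 14x^2 + 61x - 84 (candidates must divide 84; re-test x = 3 first in case it repeats).
Test x = 3: value = 0 ✓, so (x - 3) is a factor.
Synthetic division by (x - 3): bring down 1; 1(3) - 14 = -11; (-11)(3) + 61 = 28; 28(3) - 84 = 0 → quotient x^2 - 11x + 28, remainder 0.
Solve the quadratic x^2 - 11x + 28 = 0: discriminant = (-11)^2 - 4(1)(28) = 121 - 112 = 9.
sqrt(9) = 3, so x = (11 ± 3)/2: x = 7 or x = 4.
Collecting all roots found:

x = 3 (multiplicity 2), x = 4, x = 7


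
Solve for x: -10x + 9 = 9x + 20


Starting with: -10x + 9 = 9x + 20
Move all x terms to left: (-10 - 9)x = 20 - 9
Simplify: -19x = 11
Divide both sides by -19: x = -11/19

x = -11/19


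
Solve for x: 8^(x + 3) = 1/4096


Express both sides with the same base.
1/4096 = 8^(-4)
Since the bases match, equate exponents: x + 3 = -4
So x = -4 - (3) = -7

x = -7


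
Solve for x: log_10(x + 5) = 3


Convert to exponential form: x + 5 = 10^3 = 1000
x = 1000 - 5 = 995
Check: log_10(995 + 5) = log_10(1000) = log_10(1000) = 3 ✓

x = 995


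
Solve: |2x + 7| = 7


An absolute value equation |expr| = 7 gives two cases:
Case 1: 2x + 7 = 7
  2x = 0, so x = 0
Case 2: 2x + 7 = -7
  2x = -14, so x = -7

x = -7, x = 0


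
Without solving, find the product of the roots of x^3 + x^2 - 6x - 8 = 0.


By Vieta's formulas for x^3 + bx^2 + cx + d = 0:
  r1 + r2 + r3 = -b/a = -1
  r1*r2 + r1*r3 + r2*r3 = c/a = -6
  r1*r2*r3 = -d/a = 8


Product = 8


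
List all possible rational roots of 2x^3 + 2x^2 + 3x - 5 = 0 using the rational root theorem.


Rational root theorem: possible roots are ±p/q where:
  p divides the constant term (-5): p ∈ {1, 5}
  q divides the leading coefficient (2): q ∈ {1, 2}

All possible rational roots: -5, -5/2, -1, -1/2, 1/2, 1, 5/2, 5

-5, -5/2, -1, -1/2, 1/2, 1, 5/2, 5


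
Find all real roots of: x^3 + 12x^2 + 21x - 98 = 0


Let p(x) = x^3 + 12x^2 + 21x - 98. By the rational root theorem (leading coefficient 1), any rational root is an integer divisor of 98: try ±1, ±2, ... in turn.
Test x = 1: value = -64 ≠ 0.
Test x = -1: value = -108 ≠ 0.
Test x = 2: value = 0 ✓, so (x - 2) is a factor.
Synthetic division by (x - 2): bring down 1; 1(2) + 12 = 14; 14(2) + 21 = 49; 49(2) - 98 = 0 → quotient x^2 + 14x + 49, remainder 0.
Solve the quadratic x^2 + 14x + 49 = 0: discriminant = 14^2 - 4(1)(49) = 196 - 196 = 0.
Discriminant = 0, so a double root: x = -14/2 = -7.

x = -7 (multiplicity 2), x = 2


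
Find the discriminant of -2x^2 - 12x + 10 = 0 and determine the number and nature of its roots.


For ax^2 + bx + c = 0, discriminant D = b^2 - 4ac
Here a = -2, b = -12, c = 10
D = (-12)^2 - 4(-2)(10) = 144 + 80 = 224

D = 224 > 0 but not a perfect square
The equation has 2 distinct real irrational roots.

Discriminant = 224, 2 distinct real irrational roots


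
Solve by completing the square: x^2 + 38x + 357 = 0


Start: x^2 + 38x + 357 = 0
Move constant: x^2 + 38x = -357
Half of 38 is 19, squared is 361
Add 361 to both sides: x^2 + 38x + 361 = 4
(x + 19)^2 = 4
x + 19 = ±2
x = -19 + 2 = -17 or x = -19 - 2 = -21

x = -21, x = -17


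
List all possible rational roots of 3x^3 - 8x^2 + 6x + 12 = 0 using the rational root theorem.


Rational root theorem: possible roots are ±p/q where:
  p divides the constant term (12): p ∈ {1, 2, 3, 4, 6, 12}
  q divides the leading coefficient (3): q ∈ {1, 3}

All possible rational roots: -12, -6, -4, -3, -2, -4/3, -1, -2/3, -1/3, 1/3, 2/3, 1, 4/3, 2, 3, 4, 6, 12

-12, -6, -4, -3, -2, -4/3, -1, -2/3, -1/3, 1/3, 2/3, 1, 4/3, 2, 3, 4, 6, 12


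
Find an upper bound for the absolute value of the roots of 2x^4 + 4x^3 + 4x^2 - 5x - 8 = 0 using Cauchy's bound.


Cauchy's bound: all roots r satisfy |r| <= 1 + max(|a_i/a_n|) for i = 0,...,n-1
where a_n is the leading coefficient.

Coefficients: [2, 4, 4, -5, -8]
Leading coefficient a_n = 2
Ratios |a_i/a_n|: 2, 2, 5/2, 4
Maximum ratio: 4
Cauchy's bound: |r| <= 1 + 4 = 5

Upper bound = 5


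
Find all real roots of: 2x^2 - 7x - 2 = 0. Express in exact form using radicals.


Using the quadratic formula: x = (-b ± sqrt(b^2 - 4ac)) / (2a)
Here a = 2, b = -7, c = -2
Discriminant = b^2 - 4ac = (-7)^2 - 4(2)(-2) = 49 + 16 = 65
Since discriminant = 65 > 0, there are two real roots.
x = (7 ± sqrt(65)) / 4
Numerically: x ≈ 3.7656 or x ≈ -0.2656

x = (7 + sqrt(65)) / 4 or x = (7 - sqrt(65)) / 4


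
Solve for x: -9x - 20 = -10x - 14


Starting with: -9x - 20 = -10x - 14
Move all x terms to left: (-9 + 10)x = -14 + 20
Simplify: x = 6
Divide both sides by 1: x = 6

x = 6


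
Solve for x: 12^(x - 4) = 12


Express both sides with the same base.
12 = 12^1
Since the bases match, equate exponents: x - 4 = 1
So x = 1 - (-4) = 5

x = 5


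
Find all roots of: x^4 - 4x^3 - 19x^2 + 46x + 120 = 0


Let p(x) = x^4 - 4x^3 - 19x^2 + 46x + 120. By the rational root theorem (leading coefficient 1), any rational root is an integer divisor of 120: try ±1, ±2, ... in turn.
Test x = 1: value = 144 ≠ 0.
Test x = -1: value = 60 ≠ 0.
Test x = 2: value = 120 ≠ 0.
Test x = -2: value = 0 ✓, so (x + 2) is a factor.
Synthetic division by (x + 2): bring down 1; 1(-2) - 4 = -6; (-6)(-2) - 19 = -7; (-7)(-2) + 46 = 60; 60(-2) + 120 = 0 → quotient x^3 - 6x^2 - 7x + 60, remainder 0.
Continue with the quotient x^3 - 6x^2 - 7x + 60 (candidates must divide 60; re-test x = -2 first in case it repeats).
Test x = -2: value = 42 ≠ 0.
Test x = 3: value = 12 ≠ 0.
Test x = -3: value = 0 ✓, so (x + 3) is a factor.
Synthetic division by (x + 3): bring down 1; 1(-3) - 6 = -9; (-9)(-3) - 7 = 20; 20(-3) + 60 = 0 → quotient x^2 - 9x + 20, remainder 0.
Solve the quadratic x^2 - 9x + 20 = 0: discriminant = (-9)^2 - 4(1)(20) = 81 - 80 = 1.
sqrt(1) = 1, so x = (9 ± 1)/2: x = 5 or x = 4.
Collecting all roots found:

x = -3, x = -2, x = 4, x = 5


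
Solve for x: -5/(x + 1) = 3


Multiply both sides by (x + 1): -5 = 3(x + 1)
Distribute: -5 = 3x + 3
3x = -5 - 3 = -8
x = -8/3

x = -8/3


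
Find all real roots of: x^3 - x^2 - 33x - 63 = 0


Let p(x) = x^3 - x^2 - 33x - 63. By the rational root theorem (leading coefficient 1), any rational root is an integer divisor of 63: try ±1, ±2, ... in turn.
Test x = 1: value = -96 ≠ 0.
Test x = -1: value = -32 ≠ 0.
Test x = 3: value = -144 ≠ 0.
Test x = -3: value = 0 ✓, so (x + 3) is a factor.
Synthetic division by (x + 3): bring down 1; 1(-3) - 1 = -4; (-4)(-3) - 33 = -21; (-21)(-3) - 63 = 0 → quotient x^2 - 4x - 21, remainder 0.
Solve the quadratic x^2 - 4x - 21 = 0: discriminant = (-4)^2 - 4(1)(-21) = 16 + 84 = 100.
sqrt(100) = 10, so x = (4 ± 10)/2: x = 7 or x = -3.

x = -3 (multiplicity 2), x = 7


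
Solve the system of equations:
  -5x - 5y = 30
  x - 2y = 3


Using Cramer's rule:
Determinant D = (-5)(-2) - (1)(-5) = 10 + 5 = 15
Dx = (30)(-2) - (3)(-5) = -60 + 15 = -45
Dy = (-5)(3) - (1)(30) = -15 - 30 = -45
x = Dx/D = -45/15 = -3
y = Dy/D = -45/15 = -3

x = -3, y = -3


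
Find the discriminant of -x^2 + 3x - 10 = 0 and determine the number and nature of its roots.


For ax^2 + bx + c = 0, discriminant D = b^2 - 4ac
Here a = -1, b = 3, c = -10
D = (3)^2 - 4(-1)(-10) = 9 - 40 = -31

D = -31 < 0
The equation has no real roots (2 complex conjugate roots).

Discriminant = -31, no real roots (2 complex conjugate roots)


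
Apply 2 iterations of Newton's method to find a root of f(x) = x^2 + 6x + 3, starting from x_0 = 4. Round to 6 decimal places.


Newton's method: x_(n+1) = x_n - f(x_n)/f'(x_n)
f(x) = x^2 + 6x + 3
f'(x) = 2x + 6

Iteration 1:
  f(4.000000) = 43.000000
  f'(4.000000) = 14.000000
  x_1 = 4.000000 - (43.000000)/(14.000000) = 0.928571

Iteration 2:
  f(0.928571) = 9.433673
  f'(0.928571) = 7.857143
  x_2 = 0.928571 - (9.433673)/(7.857143) = -0.272078

x_2 = -0.272078


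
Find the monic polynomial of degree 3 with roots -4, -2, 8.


A monic polynomial with roots -4, -2, 8 is:
p(x) = (x + 4)(x + 2)(x - 8)
After multiplying by (x + 4): x + 4
After multiplying by (x + 2): x^2 + 6x + 8
After multiplying by (x - 8): x^3 - 2x^2 - 40x - 64

x^3 - 2x^2 - 40x - 64


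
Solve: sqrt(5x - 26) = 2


Square both sides: 5x - 26 = 2^2 = 4
5x = 4 + 26 = 30
x = 6
Check: sqrt(5*6 - 26) = sqrt(4) = 2 ✓

x = 6


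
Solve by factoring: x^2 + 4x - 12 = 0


We need two numbers that multiply to -12 and add to 4.
Those numbers are 6 and -2 (since 6 * (-2) = -12 and 6 + (-2) = 4).
So x^2 + 4x - 12 = (x + 6)(x - 2) = 0
Setting each factor to zero: x = -6 or x = 2

x = -6, x = 2
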